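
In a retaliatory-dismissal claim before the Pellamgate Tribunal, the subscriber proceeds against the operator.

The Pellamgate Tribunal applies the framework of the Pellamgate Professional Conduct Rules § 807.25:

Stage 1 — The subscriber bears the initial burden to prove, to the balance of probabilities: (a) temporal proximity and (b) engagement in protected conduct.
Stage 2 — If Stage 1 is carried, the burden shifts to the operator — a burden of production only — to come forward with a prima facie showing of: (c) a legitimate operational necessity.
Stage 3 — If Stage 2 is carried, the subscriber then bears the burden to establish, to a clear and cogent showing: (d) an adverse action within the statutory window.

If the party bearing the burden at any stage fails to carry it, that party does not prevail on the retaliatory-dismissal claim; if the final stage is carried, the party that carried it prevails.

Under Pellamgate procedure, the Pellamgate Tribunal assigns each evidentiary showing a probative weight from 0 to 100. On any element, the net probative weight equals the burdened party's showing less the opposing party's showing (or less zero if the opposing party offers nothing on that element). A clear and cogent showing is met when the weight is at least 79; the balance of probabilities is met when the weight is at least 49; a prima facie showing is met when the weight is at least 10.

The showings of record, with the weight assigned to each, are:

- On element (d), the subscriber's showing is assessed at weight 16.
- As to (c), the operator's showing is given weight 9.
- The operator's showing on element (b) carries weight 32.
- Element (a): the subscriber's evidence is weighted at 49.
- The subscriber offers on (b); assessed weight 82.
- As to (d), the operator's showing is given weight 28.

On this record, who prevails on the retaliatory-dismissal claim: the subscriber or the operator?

Stage 1 (subscriber, the balance of probabilities, weight is at least 49): (a) 49 ≥ 49 — meets; (b) net 82−32=50 ≥ 49 — meets.
  Stage 1 carried; the burden shifts to the operator.
Stage 2 (operator, a prima facie showing, weight is at least 10): (c) 9 < 10 — fails.
  The operator does not carry Stage 2.
The subscriber prevails.

subscriber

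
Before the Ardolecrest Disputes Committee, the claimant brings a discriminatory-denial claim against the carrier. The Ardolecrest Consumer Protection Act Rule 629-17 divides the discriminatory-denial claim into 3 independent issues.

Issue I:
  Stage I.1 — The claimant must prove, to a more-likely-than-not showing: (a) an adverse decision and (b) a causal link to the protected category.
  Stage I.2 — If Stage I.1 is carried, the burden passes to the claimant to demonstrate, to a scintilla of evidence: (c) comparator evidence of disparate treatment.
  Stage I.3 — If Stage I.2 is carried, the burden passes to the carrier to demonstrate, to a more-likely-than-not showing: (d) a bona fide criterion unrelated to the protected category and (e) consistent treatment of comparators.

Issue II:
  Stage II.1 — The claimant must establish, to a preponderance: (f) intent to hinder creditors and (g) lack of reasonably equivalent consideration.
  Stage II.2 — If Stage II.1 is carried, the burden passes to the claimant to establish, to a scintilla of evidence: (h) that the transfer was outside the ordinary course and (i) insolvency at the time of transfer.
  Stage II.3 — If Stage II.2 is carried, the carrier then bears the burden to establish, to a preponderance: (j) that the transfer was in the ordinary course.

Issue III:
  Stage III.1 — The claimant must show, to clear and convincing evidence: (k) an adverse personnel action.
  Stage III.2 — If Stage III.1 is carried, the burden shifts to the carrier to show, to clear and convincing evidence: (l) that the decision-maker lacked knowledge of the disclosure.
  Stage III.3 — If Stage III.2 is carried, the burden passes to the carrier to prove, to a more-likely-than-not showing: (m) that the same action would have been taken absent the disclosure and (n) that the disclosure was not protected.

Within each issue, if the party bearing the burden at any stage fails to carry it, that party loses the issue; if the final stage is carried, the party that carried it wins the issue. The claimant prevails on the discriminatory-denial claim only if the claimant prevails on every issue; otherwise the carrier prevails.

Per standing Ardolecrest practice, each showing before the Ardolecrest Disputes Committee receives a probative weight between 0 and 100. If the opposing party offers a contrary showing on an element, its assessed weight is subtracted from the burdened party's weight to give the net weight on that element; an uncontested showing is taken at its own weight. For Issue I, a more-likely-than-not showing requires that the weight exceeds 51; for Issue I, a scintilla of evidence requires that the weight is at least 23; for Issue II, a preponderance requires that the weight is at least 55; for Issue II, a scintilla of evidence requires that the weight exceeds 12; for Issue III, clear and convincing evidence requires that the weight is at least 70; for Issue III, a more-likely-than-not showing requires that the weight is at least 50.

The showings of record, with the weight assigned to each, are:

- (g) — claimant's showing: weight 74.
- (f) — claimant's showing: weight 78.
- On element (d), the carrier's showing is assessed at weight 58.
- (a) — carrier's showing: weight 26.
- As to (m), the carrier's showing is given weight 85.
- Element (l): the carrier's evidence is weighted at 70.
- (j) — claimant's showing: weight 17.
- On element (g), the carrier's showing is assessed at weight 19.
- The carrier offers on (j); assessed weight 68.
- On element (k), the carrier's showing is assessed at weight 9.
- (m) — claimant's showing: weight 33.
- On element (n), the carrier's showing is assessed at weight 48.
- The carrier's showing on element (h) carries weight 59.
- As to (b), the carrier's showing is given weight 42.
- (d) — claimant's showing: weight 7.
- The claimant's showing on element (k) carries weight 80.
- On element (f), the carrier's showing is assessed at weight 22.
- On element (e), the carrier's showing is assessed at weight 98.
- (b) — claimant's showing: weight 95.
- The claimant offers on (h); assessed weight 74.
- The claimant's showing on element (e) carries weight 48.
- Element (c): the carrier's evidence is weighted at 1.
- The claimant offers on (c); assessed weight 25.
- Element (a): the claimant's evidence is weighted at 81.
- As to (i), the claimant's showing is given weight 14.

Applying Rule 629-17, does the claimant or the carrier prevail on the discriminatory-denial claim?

claimant

— Issue I —
Stage I.1 (claimant, a more-likely-than-not showing, weight exceeds 51): (a) net 81−26=55 > 51 — meets; (b) net 95−42=53 > 51 — meets.
  Stage I.1 carried; the burden remains with the claimant.
Stage I.2 (claimant, a scintilla of evidence, weight is at least 23): (c) net 25−1=24 ≥ 23 — meets.
  All elements met. The burden passes to the carrier.
Stage I.3 (carrier, a more-likely-than-not showing, weight exceeds 51): (d) net 58−7=51 ≤ 51 — fails; (e) net 98−48=50 ≤ 51 — fails.
  The carrier does not carry Stage I.3.
So the claimant prevails on this issue.
— Issue II —
Stage II.1 (claimant, a preponderance, weight is at least 55): (f) net 78−22=56 ≥ 55 — meets; (g) net 74−19=55 ≥ 55 — meets.
  All elements met. The claimant retains the burden for Stage II.2.
Stage II.2 (claimant, a scintilla of evidence, weight exceeds 12): (h) net 74−59=15 > 12 — meets; (i) 14 > 12 — meets.
  Stage II.2 carried; the burden shifts to the carrier.
Stage II.3 (carrier, a preponderance, weight is at least 55): (j) net 68−17=51 < 55 — fails.
  Not every element is met, so the carrier fails to carry Stage II.3.
The analysis ends at Stage II.3; the claimant prevails on this issue.
— Issue III —
At Stage III.1 the claimant must meet clear and convincing evidence (weight is at least 70): on (k) the weight is 80 less the opposing 9 gives net 71, ≥ 70, so (k) meets the standard.
  All elements met. The burden passes to the carrier.
At Stage III.2 the carrier must meet clear and convincing evidence (weight is at least 70): on (l) the weight is 70, ≥ 70, so (l) meets the standard.
  All elements met. The carrier retains the burden for Stage III.3.
At Stage III.3 the carrier must meet a more-likely-than-not showing (weight is at least 50): on (m) the weight is 85 less the opposing 33 gives net 52, which does reach 50, so (m) meets the standard; on (n) the weight is 48, < 50, so (n) does not meet the standard.
  Stage III.3 not carried; the carrier fails its burden.
The claimant prevails on this issue.
Per-issue: Issue I → claimant; Issue II → claimant; Issue III → claimant. The claimant must prevail on every issue; overall, the claimant prevails.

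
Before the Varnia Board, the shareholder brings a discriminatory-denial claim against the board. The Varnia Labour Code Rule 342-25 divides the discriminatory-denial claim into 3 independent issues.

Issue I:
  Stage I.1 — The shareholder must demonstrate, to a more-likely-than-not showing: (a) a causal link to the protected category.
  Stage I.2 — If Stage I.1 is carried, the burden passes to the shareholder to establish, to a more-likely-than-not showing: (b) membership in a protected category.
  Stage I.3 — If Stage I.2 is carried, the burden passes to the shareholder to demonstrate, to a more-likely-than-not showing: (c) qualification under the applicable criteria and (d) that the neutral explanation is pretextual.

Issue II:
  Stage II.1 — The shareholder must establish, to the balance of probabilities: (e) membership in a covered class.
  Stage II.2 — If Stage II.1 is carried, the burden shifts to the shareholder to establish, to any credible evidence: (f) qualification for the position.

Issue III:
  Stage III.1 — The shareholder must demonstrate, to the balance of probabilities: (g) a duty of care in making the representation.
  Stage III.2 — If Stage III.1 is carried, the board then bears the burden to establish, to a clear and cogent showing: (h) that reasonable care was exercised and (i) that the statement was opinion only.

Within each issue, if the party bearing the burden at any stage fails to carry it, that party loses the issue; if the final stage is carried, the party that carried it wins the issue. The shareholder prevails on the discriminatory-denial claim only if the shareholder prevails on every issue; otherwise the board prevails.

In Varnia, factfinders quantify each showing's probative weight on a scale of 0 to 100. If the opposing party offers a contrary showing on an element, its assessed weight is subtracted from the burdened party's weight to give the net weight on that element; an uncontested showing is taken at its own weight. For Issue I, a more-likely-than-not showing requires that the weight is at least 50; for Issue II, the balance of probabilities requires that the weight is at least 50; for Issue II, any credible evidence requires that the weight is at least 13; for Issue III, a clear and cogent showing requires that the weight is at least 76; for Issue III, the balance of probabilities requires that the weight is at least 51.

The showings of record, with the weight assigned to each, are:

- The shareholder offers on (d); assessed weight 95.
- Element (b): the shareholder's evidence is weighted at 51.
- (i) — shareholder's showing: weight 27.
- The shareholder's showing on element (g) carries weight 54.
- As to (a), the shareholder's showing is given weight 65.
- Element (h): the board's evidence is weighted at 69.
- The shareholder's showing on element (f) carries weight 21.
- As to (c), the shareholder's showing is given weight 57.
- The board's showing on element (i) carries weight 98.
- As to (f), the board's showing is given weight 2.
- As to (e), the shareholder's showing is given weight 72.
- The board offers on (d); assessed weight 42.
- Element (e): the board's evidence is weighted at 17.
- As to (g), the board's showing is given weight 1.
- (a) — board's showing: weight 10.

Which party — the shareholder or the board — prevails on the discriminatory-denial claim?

— Issue I —
Stage I.1 (shareholder, a more-likely-than-not showing, weight is at least 50): (a) net 65−10=55 ≥ 50 — meets.
  Stage I.1 is satisfied; the shareholder continues to bear the burden.
Stage I.2 (shareholder, a more-likely-than-not showing, weight is at least 50): (b) 51 ≥ 50 — meets.
  All elements met. The shareholder retains the burden for Stage I.3.
Stage I.3 (shareholder, a more-likely-than-not showing, weight is at least 50): (c) 57 ≥ 50 — meets; (d) net 95−42=53 ≥ 50 — meets.
  All elements met at the final stage.
All stages carried — the shareholder prevails on this issue.
— Issue II —
Stage II.1 — burden on shareholder; standard: the balance of probabilities (weight is at least 50).
    (e): 72 − 17 = 55 ≥ 50 [met]
  All elements met. The shareholder retains the burden for Stage II.2.
Stage II.2 — burden on shareholder; standard: any credible evidence (weight is at least 13).
    (f): 21 − 2 = 19 ≥ 13 [met]
  All elements met at the final stage.
With every stage satisfied, the shareholder prevails on this issue.
— Issue III —
At Stage III.1 the shareholder must meet the balance of probabilities (weight is at least 51): on (g) the weight is 54 less the opposing 1 gives net 53, which does reach 51, so (g) meets the standard.
  Stage III.1 carried; the burden shifts to the board.
At Stage III.2 the board must meet a clear and cogent showing (weight is at least 76): on (h) the weight is 69, which does not reach 76, so (h) does not meet the standard; on (i) the weight is 98 less the opposing 27 gives net 71, < 76, so (i) does not meet the standard.
  Not every element is met, so the board fails to carry Stage III.2.
So the shareholder prevails on this issue.
Per-issue: Issue I → shareholder; Issue II → shareholder; Issue III → shareholder. The shareholder must prevail on every issue; overall, the shareholder prevails.

shareholder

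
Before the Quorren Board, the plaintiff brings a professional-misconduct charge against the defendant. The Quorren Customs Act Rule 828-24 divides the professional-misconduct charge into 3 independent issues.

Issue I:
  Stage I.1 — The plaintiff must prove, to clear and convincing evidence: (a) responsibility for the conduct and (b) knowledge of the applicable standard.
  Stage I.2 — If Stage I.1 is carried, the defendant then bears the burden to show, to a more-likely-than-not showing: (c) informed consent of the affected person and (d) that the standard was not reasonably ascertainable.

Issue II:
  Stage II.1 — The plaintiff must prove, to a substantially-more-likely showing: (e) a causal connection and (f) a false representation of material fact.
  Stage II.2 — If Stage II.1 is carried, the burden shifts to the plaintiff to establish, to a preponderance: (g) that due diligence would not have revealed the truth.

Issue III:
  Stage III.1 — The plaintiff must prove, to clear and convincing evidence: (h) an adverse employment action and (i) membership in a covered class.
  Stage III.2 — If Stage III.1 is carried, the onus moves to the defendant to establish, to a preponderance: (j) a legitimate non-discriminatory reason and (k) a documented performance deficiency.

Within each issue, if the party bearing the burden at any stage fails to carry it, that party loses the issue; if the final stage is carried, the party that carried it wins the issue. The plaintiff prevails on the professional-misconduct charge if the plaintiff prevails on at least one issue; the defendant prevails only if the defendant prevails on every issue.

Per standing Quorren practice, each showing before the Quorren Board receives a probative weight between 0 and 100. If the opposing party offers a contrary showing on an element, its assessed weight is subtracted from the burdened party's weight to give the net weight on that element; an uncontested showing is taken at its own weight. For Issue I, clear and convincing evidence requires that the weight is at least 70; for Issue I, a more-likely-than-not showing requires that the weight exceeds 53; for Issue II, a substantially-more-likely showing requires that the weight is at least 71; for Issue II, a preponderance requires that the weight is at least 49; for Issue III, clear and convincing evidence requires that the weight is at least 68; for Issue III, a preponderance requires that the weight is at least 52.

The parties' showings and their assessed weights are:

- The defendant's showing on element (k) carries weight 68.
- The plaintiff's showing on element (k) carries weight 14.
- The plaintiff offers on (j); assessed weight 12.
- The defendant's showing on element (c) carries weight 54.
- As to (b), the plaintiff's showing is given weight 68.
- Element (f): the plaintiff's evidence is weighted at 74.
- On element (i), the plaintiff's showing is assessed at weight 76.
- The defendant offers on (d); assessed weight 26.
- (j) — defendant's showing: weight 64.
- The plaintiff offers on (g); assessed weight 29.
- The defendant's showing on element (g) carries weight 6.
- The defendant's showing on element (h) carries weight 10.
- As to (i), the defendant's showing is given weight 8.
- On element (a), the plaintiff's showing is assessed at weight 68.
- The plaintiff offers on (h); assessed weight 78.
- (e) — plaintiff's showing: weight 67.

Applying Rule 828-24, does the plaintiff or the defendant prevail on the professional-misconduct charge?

— Issue I —
At Stage I.1 the plaintiff must meet clear and convincing evidence (weight is at least 70): on (a) the weight is 68, < 70, so (a) does not meet the standard; on (b) the weight is 68, which does not reach 70, so (b) does not meet the standard.
  Not every element is met, so the plaintiff fails to carry Stage I.1.
So the defendant prevails on this issue.
— Issue II —
Stage II.1 (plaintiff, a substantially-more-likely showing, weight is at least 71): (e) 67 < 71 — fails; (f) 74 ≥ 71 — meets.
  Not every element is met, so the plaintiff fails to carry Stage II.1.
So the defendant prevails on this issue.
— Issue III —
Stage III.1 — burden on plaintiff; standard: clear and convincing evidence (weight is at least 68).
    (h): 78 − 10 = 68 ≥ 68 [met]
    (i): 76 − 8 = 68 ≥ 68 [met]
  The plaintiff carries Stage III.1; the defendant now bears the burden.
Stage III.2 — burden on defendant; standard: a preponderance (weight is at least 52).
    (j): 64 − 12 = 52 ≥ 52 [met]
    (k): 68 − 14 = 54 ≥ 52 [met]
  Stage III.2 carried; the final stage is satisfied.
Every stage carried; the defendant prevails on this issue.
Per-issue: Issue I → defendant; Issue II → defendant; Issue III → defendant. The plaintiff must prevail on at least one issue; overall, the defendant prevails.

defendant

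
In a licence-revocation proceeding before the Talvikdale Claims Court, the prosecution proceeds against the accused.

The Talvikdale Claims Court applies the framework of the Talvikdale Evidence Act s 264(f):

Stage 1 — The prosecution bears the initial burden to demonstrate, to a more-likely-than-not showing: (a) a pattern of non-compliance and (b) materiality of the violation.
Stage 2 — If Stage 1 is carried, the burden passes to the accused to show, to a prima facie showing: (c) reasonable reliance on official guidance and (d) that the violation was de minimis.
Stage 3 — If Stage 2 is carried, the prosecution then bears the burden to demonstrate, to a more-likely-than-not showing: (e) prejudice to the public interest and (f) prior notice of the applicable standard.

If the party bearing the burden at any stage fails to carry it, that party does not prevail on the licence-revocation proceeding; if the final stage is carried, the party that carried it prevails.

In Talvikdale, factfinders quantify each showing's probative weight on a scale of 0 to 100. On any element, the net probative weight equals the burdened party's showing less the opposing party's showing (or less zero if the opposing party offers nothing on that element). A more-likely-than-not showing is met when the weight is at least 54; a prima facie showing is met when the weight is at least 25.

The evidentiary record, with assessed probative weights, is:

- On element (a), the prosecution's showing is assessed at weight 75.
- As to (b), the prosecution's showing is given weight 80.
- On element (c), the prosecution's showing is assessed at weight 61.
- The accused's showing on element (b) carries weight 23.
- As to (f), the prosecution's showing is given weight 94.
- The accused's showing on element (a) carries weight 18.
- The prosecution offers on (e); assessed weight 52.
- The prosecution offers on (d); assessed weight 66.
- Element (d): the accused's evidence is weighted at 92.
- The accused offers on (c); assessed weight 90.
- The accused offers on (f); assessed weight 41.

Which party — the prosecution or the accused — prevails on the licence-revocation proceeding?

accused

Stage 1 — burden on prosecution; standard: a more-likely-than-not showing (weight is at least 54).
    (a): 75 − 18 = 57 ≥ 54 [met]
    (b): 80 − 23 = 57 ≥ 54 [met]
  All elements met. The burden passes to the accused.
Stage 2 — burden on accused; standard: a prima facie showing (weight is at least 25).
    (c): 90 − 61 = 29 ≥ 25 [met]
    (d): 92 − 66 = 26 ≥ 25 [met]
  The accused carries Stage 2; the prosecution now bears the burden.
Stage 3 — burden on prosecution; standard: a more-likely-than-not showing (weight is at least 54).
    (e): 52 < 54 [not met]
    (f): 94 − 41 = 53 < 54 [not met]
  Not every element is met, so the prosecution fails to carry Stage 3.
So the accused prevails.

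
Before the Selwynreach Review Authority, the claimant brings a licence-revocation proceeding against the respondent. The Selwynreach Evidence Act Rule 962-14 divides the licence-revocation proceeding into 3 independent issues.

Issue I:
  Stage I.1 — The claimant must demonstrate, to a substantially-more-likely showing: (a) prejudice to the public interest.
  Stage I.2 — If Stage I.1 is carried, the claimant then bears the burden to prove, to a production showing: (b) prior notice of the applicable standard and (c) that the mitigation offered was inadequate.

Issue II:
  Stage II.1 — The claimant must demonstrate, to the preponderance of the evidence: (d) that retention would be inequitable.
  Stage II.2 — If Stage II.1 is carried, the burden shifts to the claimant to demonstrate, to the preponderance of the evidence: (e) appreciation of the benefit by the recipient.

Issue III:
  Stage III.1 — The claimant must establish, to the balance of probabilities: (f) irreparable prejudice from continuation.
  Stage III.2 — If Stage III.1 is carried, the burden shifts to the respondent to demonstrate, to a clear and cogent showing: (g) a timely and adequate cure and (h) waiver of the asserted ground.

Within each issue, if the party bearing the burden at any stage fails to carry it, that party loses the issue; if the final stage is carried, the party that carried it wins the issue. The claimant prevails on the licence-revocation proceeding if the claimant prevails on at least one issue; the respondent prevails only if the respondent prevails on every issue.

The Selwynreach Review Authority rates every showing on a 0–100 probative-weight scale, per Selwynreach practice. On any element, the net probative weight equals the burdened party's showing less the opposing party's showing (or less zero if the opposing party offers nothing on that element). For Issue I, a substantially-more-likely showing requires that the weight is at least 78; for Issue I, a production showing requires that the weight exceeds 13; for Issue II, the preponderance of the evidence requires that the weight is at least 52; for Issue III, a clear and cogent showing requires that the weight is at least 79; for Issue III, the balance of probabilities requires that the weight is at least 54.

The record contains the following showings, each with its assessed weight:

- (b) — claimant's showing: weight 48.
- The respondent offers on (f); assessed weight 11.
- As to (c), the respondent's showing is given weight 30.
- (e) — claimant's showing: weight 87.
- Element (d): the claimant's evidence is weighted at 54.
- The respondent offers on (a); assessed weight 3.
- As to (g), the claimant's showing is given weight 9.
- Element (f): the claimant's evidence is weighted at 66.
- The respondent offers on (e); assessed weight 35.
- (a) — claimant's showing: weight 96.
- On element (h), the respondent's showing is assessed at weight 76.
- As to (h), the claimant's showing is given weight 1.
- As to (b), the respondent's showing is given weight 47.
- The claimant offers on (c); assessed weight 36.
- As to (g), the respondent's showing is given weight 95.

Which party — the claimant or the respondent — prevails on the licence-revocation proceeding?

claimant

— Issue I —
Stage I.1 (claimant, a substantially-more-likely showing, weight is at least 78): (a) net 96−3=93 ≥ 78 — meets.
  All elements met. The claimant retains the burden for Stage I.2.
Stage I.2 (claimant, a production showing, weight exceeds 13): (b) net 48−47=1 ≤ 13 — fails; (c) net 36−30=6 ≤ 13 — fails.
  Not every element is met, so the claimant fails to carry Stage I.2.
The respondent prevails on this issue.
— Issue II —
Stage II.1 — burden on claimant; standard: the preponderance of the evidence (weight is at least 52).
    (d): 54 ≥ 52 [met]
  All elements met. The claimant retains the burden for Stage II.2.
Stage II.2 — burden on claimant; standard: the preponderance of the evidence (weight is at least 52).
    (e): 87 − 35 = 52 ≥ 52 [met]
  The claimant carries the last stage.
With every stage satisfied, the claimant prevails on this issue.
— Issue III —
At Stage III.1 the claimant must meet the balance of probabilities (weight is at least 54): on (f) the weight is 66 less the opposing 11 gives net 55, which does reach 54, so (f) meets the standard.
  Stage III.1 carried; the burden shifts to the respondent.
At Stage III.2 the respondent must meet a clear and cogent showing (weight is at least 79): on (g) the weight is 95 less the opposing 9 gives net 86, ≥ 79, so (g) meets the standard; on (h) the weight is 76 less the opposing 1 gives net 75, which does not reach 79, so (h) does not meet the standard.
  Not every element is met, so the respondent fails to carry Stage III.2.
The analysis ends at Stage III.2; the claimant prevails on this issue.
Per-issue: Issue I → respondent; Issue II → claimant; Issue III → claimant. The claimant must prevail on at least one issue; overall, the claimant prevails.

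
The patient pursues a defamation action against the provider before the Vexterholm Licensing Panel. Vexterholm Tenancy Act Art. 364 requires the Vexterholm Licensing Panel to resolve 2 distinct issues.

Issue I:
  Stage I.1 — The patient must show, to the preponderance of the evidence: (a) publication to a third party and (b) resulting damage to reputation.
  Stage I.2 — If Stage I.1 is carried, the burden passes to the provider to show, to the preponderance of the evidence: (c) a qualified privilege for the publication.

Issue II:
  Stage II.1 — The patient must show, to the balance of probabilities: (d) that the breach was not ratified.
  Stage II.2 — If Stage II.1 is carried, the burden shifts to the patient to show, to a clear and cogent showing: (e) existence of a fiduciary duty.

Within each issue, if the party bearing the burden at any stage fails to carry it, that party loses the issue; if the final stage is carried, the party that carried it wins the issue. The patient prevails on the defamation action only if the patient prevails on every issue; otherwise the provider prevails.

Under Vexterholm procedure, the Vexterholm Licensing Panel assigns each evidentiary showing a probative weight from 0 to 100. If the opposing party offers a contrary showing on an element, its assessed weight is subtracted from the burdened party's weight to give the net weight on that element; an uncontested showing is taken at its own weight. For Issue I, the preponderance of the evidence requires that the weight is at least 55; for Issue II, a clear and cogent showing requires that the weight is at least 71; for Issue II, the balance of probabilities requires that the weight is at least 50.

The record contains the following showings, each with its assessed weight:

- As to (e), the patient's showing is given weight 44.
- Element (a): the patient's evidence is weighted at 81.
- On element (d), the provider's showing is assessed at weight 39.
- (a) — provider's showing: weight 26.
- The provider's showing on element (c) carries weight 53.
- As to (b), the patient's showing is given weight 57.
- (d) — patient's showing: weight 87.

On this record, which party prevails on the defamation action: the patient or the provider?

provider

— Issue I —
At Stage I.1 the patient must meet the preponderance of the evidence (weight is at least 55): on (a) the weight is 81 less the opposing 26 gives net 55, which does reach 55, so (a) meets the standard; on (b) the weight is 57, which does reach 55, so (b) meets the standard.
  The patient carries Stage I.1; the provider now bears the burden.
At Stage I.2 the provider must meet the preponderance of the evidence (weight is at least 55): on (c) the weight is 53, < 55, so (c) does not meet the standard.
  Stage I.2 not carried; the provider fails its burden.
The analysis ends at Stage I.2; the patient prevails on this issue.
— Issue II —
Stage II.1 (patient, the balance of probabilities, weight is at least 50): (d) net 87−39=48 < 50 — fails.
  Stage II.1 not carried; the patient fails its burden.
So the provider prevails on this issue.
Per-issue: Issue I → patient; Issue II → provider. The patient must prevail on every issue; overall, the provider prevails.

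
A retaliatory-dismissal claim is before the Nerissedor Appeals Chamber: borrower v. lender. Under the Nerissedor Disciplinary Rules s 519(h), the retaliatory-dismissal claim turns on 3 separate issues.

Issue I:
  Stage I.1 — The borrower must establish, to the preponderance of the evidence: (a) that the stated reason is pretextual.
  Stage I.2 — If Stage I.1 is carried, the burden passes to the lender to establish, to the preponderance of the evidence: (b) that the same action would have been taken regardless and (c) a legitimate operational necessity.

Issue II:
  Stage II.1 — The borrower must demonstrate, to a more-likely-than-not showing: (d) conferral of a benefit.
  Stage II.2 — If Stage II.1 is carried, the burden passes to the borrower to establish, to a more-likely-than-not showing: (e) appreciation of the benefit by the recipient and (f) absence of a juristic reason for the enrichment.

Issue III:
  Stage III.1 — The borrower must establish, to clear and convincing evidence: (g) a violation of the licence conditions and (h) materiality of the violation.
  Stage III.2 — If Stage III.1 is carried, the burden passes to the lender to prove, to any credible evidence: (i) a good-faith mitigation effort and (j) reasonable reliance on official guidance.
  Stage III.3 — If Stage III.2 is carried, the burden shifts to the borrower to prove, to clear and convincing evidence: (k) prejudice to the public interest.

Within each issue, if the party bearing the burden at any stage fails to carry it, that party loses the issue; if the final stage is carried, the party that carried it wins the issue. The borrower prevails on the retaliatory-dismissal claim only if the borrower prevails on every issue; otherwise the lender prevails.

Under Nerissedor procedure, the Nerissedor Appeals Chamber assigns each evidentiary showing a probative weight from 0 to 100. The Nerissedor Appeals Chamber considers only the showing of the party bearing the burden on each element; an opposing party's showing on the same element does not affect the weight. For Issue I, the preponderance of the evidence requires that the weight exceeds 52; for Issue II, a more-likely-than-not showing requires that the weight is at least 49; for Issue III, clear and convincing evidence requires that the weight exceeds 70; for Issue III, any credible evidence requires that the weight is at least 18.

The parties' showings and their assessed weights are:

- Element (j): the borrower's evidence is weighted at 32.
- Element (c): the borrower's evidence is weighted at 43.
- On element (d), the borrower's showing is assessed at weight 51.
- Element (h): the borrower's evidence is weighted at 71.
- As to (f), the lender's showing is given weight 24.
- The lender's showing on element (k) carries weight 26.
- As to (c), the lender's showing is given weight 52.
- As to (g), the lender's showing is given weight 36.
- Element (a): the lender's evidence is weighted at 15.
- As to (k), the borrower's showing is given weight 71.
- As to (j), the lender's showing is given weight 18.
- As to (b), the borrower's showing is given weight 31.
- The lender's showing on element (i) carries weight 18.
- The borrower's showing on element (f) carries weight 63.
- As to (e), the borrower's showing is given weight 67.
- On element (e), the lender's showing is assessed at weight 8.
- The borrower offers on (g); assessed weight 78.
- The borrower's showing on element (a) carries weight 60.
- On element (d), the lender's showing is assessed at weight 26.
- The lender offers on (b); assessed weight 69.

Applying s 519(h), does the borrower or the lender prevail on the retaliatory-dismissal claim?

borrower

— Issue I —
At Stage I.1 the borrower must meet the preponderance of the evidence (weight exceeds 52): on (a) the weight is 60 (the lender's 15 is given no effect), > 52, so (a) meets the standard.
  Stage I.1 is satisfied; the onus moves to the lender.
At Stage I.2 the lender must meet the preponderance of the evidence (weight exceeds 52): on (b) the weight is 69 (the borrower's 31 is given no effect), which does exceed 52, so (b) meets the standard; on (c) the weight is 52 (the borrower's 43 is given no effect), which does not exceed 52, so (c) does not meet the standard.
  The lender does not carry Stage I.2.
So the borrower prevails on this issue.
— Issue II —
Stage II.1 (borrower, a more-likely-than-not showing, weight is at least 49): (d) 51 (lender's 26 disregarded) ≥ 49 — meets.
  Stage II.1 carried; the burden remains with the borrower.
Stage II.2 (borrower, a more-likely-than-not showing, weight is at least 49): (e) 67 (lender's 8 disregarded) ≥ 49 — meets; (f) 63 (lender's 24 disregarded) ≥ 49 — meets.
  All elements met at the final stage.
All stages carried — the borrower prevails on this issue.
— Issue III —
At Stage III.1 the borrower must meet clear and convincing evidence (weight exceeds 70): on (g) the weight is 78 (the lender's 36 is given no effect), > 70, so (g) meets the standard; on (h) the weight is 71, > 70, so (h) meets the standard.
  Stage III.1 carried; the burden shifts to the lender.
At Stage III.2 the lender must meet any credible evidence (weight is at least 18): on (i) the weight is 18, which does reach 18, so (i) meets the standard; on (j) the weight is 18 (the borrower's 32 is given no effect), ≥ 18, so (j) meets the standard.
  All elements met. The burden passes to the borrower.
At Stage III.3 the borrower must meet clear and convincing evidence (weight exceeds 70): on (k) the weight is 71 (the lender's 26 is given no effect), which does exceed 70, so (k) meets the standard.
  The borrower carries the last stage.
With every stage satisfied, the borrower prevails on this issue.
Per-issue: Issue I → borrower; Issue II → borrower; Issue III → borrower. The borrower must prevail on every issue; overall, the borrower prevails.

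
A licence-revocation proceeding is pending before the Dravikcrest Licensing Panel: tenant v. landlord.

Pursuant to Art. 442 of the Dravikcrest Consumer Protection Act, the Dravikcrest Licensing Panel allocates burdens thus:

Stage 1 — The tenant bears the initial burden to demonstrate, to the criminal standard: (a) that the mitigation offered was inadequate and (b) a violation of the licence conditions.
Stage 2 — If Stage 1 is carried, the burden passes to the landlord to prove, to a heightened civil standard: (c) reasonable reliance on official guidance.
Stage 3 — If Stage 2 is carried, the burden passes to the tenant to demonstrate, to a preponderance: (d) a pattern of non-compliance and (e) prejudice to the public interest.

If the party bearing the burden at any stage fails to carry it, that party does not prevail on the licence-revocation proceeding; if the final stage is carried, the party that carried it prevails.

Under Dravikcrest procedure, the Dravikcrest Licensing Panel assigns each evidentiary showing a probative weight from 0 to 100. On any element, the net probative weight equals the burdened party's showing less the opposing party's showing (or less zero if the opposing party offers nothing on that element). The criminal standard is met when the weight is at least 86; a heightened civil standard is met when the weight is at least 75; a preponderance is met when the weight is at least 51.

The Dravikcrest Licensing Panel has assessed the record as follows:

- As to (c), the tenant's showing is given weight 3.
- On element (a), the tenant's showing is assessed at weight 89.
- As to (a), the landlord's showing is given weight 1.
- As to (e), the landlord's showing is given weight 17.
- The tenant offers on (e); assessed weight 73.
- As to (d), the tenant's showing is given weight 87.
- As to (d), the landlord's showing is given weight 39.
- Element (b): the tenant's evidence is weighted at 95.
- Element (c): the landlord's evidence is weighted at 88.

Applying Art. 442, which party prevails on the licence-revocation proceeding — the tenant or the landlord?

landlord

Stage 1 — burden on tenant; standard: the criminal standard (weight is at least 86).
    (a): 89 − 1 = 88 ≥ 86 [met]
    (b): 95 ≥ 86 [met]
  Stage 1 carried; the burden shifts to the landlord.
Stage 2 — burden on landlord; standard: a heightened civil standard (weight is at least 75).
    (c): 88 − 3 = 85 ≥ 75 [met]
  Stage 2 carried; the burden shifts to the tenant.
Stage 3 — burden on tenant; standard: a preponderance (weight is at least 51).
    (d): 87 − 39 = 48 < 51 [not met]
    (e): 73 − 17 = 56 ≥ 51 [met]
  The tenant does not carry Stage 3.
So the landlord prevails.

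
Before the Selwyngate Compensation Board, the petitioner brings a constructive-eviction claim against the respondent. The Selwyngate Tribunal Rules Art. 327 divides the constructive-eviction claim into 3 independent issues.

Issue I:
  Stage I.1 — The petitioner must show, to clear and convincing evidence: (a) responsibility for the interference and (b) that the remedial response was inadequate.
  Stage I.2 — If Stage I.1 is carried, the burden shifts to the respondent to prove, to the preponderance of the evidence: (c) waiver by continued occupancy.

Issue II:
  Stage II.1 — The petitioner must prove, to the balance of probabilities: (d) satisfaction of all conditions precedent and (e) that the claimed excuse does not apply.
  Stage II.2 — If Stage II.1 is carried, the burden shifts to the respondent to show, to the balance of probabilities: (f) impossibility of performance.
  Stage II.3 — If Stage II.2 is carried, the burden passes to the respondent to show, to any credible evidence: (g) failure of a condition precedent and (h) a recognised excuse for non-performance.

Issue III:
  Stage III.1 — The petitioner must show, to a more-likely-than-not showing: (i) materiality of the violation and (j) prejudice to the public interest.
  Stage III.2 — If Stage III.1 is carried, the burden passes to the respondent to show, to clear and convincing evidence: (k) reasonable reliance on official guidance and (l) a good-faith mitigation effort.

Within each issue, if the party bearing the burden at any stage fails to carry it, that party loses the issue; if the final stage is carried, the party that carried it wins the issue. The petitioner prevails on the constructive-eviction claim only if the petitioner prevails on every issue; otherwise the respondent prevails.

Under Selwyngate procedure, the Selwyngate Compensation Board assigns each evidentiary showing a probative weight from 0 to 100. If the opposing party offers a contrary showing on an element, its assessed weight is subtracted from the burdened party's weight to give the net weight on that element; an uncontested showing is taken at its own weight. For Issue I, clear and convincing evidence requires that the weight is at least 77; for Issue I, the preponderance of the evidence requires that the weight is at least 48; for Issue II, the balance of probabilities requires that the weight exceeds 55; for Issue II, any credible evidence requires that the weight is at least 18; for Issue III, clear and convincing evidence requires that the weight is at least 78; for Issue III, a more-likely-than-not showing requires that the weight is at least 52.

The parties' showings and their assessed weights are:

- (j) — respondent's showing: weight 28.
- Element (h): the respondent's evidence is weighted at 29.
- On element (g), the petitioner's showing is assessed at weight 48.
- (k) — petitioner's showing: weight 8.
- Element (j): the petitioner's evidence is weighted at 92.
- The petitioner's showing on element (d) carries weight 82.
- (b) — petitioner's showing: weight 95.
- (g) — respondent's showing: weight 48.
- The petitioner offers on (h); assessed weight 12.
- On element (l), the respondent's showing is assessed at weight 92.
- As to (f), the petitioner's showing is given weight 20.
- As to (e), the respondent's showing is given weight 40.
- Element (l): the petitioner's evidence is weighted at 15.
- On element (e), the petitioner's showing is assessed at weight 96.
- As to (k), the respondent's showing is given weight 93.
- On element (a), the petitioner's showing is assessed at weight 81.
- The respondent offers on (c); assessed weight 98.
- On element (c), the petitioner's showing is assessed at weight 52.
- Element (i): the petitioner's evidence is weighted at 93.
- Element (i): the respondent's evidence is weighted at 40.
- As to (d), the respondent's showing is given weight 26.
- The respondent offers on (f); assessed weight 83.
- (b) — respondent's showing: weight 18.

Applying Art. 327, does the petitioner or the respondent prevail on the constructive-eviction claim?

— Issue I —
At Stage I.1 the petitioner must meet clear and convincing evidence (weight is at least 77): on (a) the weight is 81, ≥ 77, so (a) meets the standard; on (b) the weight is 95 less the opposing 18 gives net 77, which does reach 77, so (b) meets the standard.
  All elements met. The burden passes to the respondent.
At Stage I.2 the respondent must meet the preponderance of the evidence (weight is at least 48): on (c) the weight is 98 less the opposing 52 gives net 46, which does not reach 48, so (c) does not meet the standard.
  Stage I.2 not carried; the respondent fails its burden.
So the petitioner prevails on this issue.
— Issue II —
Stage II.1 (petitioner, the balance of probabilities, weight exceeds 55): (d) net 82−26=56 > 55 — meets; (e) net 96−40=56 > 55 — meets.
  Stage II.1 is satisfied; the onus moves to the respondent.
Stage II.2 (respondent, the balance of probabilities, weight exceeds 55): (f) net 83−20=63 > 55 — meets.
  All elements met. The respondent retains the burden for Stage II.3.
Stage II.3 (respondent, any credible evidence, weight is at least 18): (g) net 48−48=0 < 18 — fails; (h) net 29−12=17 < 18 — fails.
  The respondent does not carry Stage II.3.
The analysis ends at Stage II.3; the petitioner prevails on this issue.
— Issue III —
Stage III.1 (petitioner, a more-likely-than-not showing, weight is at least 52): (i) net 93−40=53 ≥ 52 — meets; (j) net 92−28=64 ≥ 52 — meets.
  The petitioner carries Stage III.1; the respondent now bears the burden.
Stage III.2 (respondent, clear and convincing evidence, weight is at least 78): (k) net 93−8=85 ≥ 78 — meets; (l) net 92−15=77 < 78 — fails.
  Stage III.2 not carried; the respondent fails its burden.
The petitioner prevails on this issue.
Per-issue: Issue I → petitioner; Issue II → petitioner; Issue III → petitioner. The petitioner must prevail on every issue; overall, the petitioner prevails.

petitioner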